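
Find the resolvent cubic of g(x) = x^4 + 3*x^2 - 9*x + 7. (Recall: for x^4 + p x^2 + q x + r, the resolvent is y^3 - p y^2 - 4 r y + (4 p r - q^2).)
h(y) = y^3 - 3*y^2 - 28*y + 3

Identify coefficients: p = 3, q = -9, r = 7.
Plug into h(y) = y^3 - p y^2 - 4 r y + (4 p r - q^2):
  h(y) = y^3 - (3) y^2 - 4*(7) y + (4*(3)*(7) - (-9)^2)
       = y^3 + (-3) y^2 + (-28) y + (3).
Simplifying: h(y) = y^3 - 3*y^2 - 28*y + 3.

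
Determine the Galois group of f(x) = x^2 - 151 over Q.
Gal(K/Q) = Z/2Z (cyclic of order 2)

x^2 - 151 is irreducible over Q since 151 is not a rational square. The splitting field Q(sqrt(151)) has degree 2 over Q, and its unique nontrivial automorphism is sqrt(151) ↦ -sqrt(151). Hence Gal(Q(sqrt(151))/Q) = Z/2Z.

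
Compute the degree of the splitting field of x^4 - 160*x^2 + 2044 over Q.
[K:Q] = 4

f factors as (x^2 - 146)(x^2 - 14); the splitting field is K = Q(sqrt(146), sqrt(14)). Since 146, 14, and 2044 are all non-squares in Q, the three subfields Q(sqrt(146)), Q(sqrt(14)), Q(sqrt(2044)) are distinct degree-2 extensions, so [K:Q] = 4 (Klein four Galois group).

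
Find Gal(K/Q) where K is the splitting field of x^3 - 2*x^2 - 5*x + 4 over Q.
Gal(K/Q) = S_3 (symmetric group of order 6)

Compute the discriminant of x^3 + (-2)*x^2 + (-5)*x + (4): Δ = 1016. Since Δ is not a rational square, the Galois group is not contained in A_3; it must be the full S_3 (irreducibility of the cubic rules out anything smaller).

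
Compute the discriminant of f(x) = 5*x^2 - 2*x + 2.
Δ = -36

For a quadratic a x^2 + b x + c the discriminant is Δ = b^2 - 4ac = (-2)^2 - 4*(5)*(2) = 4 - (40) = -36.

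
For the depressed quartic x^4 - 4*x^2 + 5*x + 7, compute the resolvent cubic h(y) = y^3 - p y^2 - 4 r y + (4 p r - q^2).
h(y) = y^3 + 4*y^2 - 28*y - 137

Identify coefficients: p = -4, q = 5, r = 7.
Plug into h(y) = y^3 - p y^2 - 4 r y + (4 p r - q^2):
  h(y) = y^3 - (-4) y^2 - 4*(7) y + (4*(-4)*(7) - (5)^2)
       = y^3 + (4) y^2 + (-28) y + (-137).
Simplifying: h(y) = y^3 + 4*y^2 - 28*y - 137.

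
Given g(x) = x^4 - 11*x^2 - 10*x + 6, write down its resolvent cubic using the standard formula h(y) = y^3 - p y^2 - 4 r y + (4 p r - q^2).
h(y) = y^3 + 11*y^2 - 24*y - 364

Identify coefficients: p = -11, q = -10, r = 6.
Plug into h(y) = y^3 - p y^2 - 4 r y + (4 p r - q^2):
  h(y) = y^3 - (-11) y^2 - 4*(6) y + (4*(-11)*(6) - (-10)^2)
       = y^3 + (11) y^2 + (-24) y + (-364).
Simplifying: h(y) = y^3 + 11*y^2 - 24*y - 364.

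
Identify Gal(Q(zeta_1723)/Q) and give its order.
|Gal(Q(zeta_1723)/Q)| = phi(1723) = 1722; group ≅ (Z/1723Z)^* ≅ Z/1722Z

The n-th cyclotomic polynomial Φ_1723(x) is the minimal polynomial of zeta_1723 over Q and has degree phi(1723) = 1722. So Q(zeta_1723) is a degree-1722 Galois extension with Galois group (Z/1723Z)^*. (Z/1723Z)^* is cyclic since 1723 is an odd prime power (or 4). Hence Gal(Q(zeta_1723)/Q) ≅ Z/1722Z.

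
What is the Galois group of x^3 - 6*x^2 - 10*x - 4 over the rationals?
Gal(K/Q) = S_3 (symmetric group of order 6)

Compute the discriminant of x^3 + (-6)*x^2 + (-10)*x + (-4): Δ = -608. Since Δ is not a rational square, the Galois group is not contained in A_3; it must be the full S_3 (irreducibility of the cubic rules out anything smaller).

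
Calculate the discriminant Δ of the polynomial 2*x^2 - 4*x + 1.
Δ = 8

For a quadratic a x^2 + b x + c the discriminant is Δ = b^2 - 4ac = (-4)^2 - 4*(2)*(1) = 16 - (8) = 8.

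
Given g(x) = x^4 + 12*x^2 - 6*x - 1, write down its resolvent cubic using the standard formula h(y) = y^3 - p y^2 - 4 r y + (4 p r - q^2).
h(y) = y^3 - 12*y^2 + 4*y - 84

Identify coefficients: p = 12, q = -6, r = -1.
Plug into h(y) = y^3 - p y^2 - 4 r y + (4 p r - q^2):
  h(y) = y^3 - (12) y^2 - 4*(-1) y + (4*(12)*(-1) - (-6)^2)
       = y^3 + (-12) y^2 + (4) y + (-84).
Simplifying: h(y) = y^3 - 12*y^2 + 4*y - 84.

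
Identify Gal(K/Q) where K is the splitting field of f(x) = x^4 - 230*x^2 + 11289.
Gal(K/Q) = V_4 (Klein four-group, Z/2Z × Z/2Z)

f factors as (x^2 - 159)(x^2 - 71), so the splitting field is K = Q(sqrt(159), sqrt(71)). The elements 159, 71, 11289 are all non-squares in Q, so sqrt(159) and sqrt(71) generate independent quadratic extensions. Thus [K:Q] = 4 and Gal(K/Q) is generated by the two order-2 automorphisms sqrt(159) ↦ -sqrt(159) and sqrt(71) ↦ -sqrt(71), giving V_4.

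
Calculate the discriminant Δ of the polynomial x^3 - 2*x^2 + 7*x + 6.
Δ = -3468

For x^3 + a x^2 + b x + c the discriminant is Δ = 18 a b c - 4 a^3 c + a^2 b^2 - 4 b^3 - 27 c^2.
Plug a = -2, b = 7, c = 6:
  18*(-2)*(7)*(6) - 4*(-2)^3*(6) + (-2)^2*(7)^2 - 4*(7)^3 - 27*(6)^2
  = -1512 + (192) + 196 + (-1372) + (-972)
  = -3468.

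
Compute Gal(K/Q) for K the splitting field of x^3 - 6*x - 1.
Gal(K/Q) = S_3 (symmetric group of order 6)

Compute the discriminant of x^3 + (0)*x^2 + (-6)*x + (-1): Δ = 837. Since Δ is not a rational square, the Galois group is not contained in A_3; it must be the full S_3 (irreducibility of the cubic rules out anything smaller).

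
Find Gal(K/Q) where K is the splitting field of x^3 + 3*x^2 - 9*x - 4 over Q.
Gal(K/Q) = S_3 (symmetric group of order 6)

Compute the discriminant of x^3 + (3)*x^2 + (-9)*x + (-4): Δ = 5589. Since Δ is not a rational square, the Galois group is not contained in A_3; it must be the full S_3 (irreducibility of the cubic rules out anything smaller).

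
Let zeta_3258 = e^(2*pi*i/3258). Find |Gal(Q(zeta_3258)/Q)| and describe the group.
|Gal(Q(zeta_3258)/Q)| = phi(3258) = 1080; group ≅ (Z/3258Z)^* ≅ Z/6Z × Z/180Z

The n-th cyclotomic polynomial Φ_3258(x) is the minimal polynomial of zeta_3258 over Q and has degree phi(3258) = 1080. So Q(zeta_3258) is a degree-1080 Galois extension with Galois group (Z/3258Z)^*. By CRT, (Z/3258Z)^* ≅ (Z/2Z)^* × (Z/9Z)^* × (Z/181Z)^*. Each prime-power unit group is (Z/2Z)^* ≅ trivial group (order 1); (Z/9Z)^* ≅ Z/6Z; (Z/181Z)^* ≅ Z/180Z. Hence Gal(Q(zeta_3258)/Q) ≅ Z/6Z × Z/180Z.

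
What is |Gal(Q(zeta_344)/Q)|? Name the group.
|Gal(Q(zeta_344)/Q)| = phi(344) = 168; group ≅ (Z/344Z)^* ≅ Z/2Z × Z/2Z × Z/42Z

The n-th cyclotomic polynomial Φ_344(x) is the minimal polynomial of zeta_344 over Q and has degree phi(344) = 168. So Q(zeta_344) is a degree-168 Galois extension with Galois group (Z/344Z)^*. By CRT, (Z/344Z)^* ≅ (Z/8Z)^* × (Z/43Z)^*. Each prime-power unit group is (Z/8Z)^* ≅ Z/2Z × Z/2Z; (Z/43Z)^* ≅ Z/42Z. Hence Gal(Q(zeta_344)/Q) ≅ Z/2Z × Z/2Z × Z/42Z.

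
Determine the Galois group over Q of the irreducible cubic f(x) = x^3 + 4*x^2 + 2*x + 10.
Gal(K/Q) = S_3 (symmetric group of order 6)

Compute the discriminant of x^3 + (4)*x^2 + (2)*x + (10): Δ = -3788. Since Δ is not a rational square, the Galois group is not contained in A_3; it must be the full S_3 (irreducibility of the cubic rules out anything smaller).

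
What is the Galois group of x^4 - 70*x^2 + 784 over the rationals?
Gal(K/Q) = Z/2Z (cyclic of order 2)

f factors as (x^2 - 56)(x^2 - 14), so the splitting field is K = Q(sqrt(56), sqrt(14)). The squarefree part of 56 is 14 and the squarefree part of 14 is also 14, so sqrt(56) and sqrt(14) are both rational multiples of sqrt(14). Hence Q(sqrt(56)) = Q(sqrt(14)) = Q(sqrt(14)), and the splitting field collapses to a single degree-2 extension with Galois group Z/2Z.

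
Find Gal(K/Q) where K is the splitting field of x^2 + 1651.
Gal(K/Q) = Z/2Z (cyclic of order 2)

x^2 + 1651 is irreducible over Q since -1651 is not a rational square. The splitting field Q(sqrt(-1651)) has degree 2 over Q, and its unique nontrivial automorphism is sqrt(-1651) ↦ -sqrt(-1651). Hence Gal(Q(sqrt(-1651))/Q) = Z/2Z.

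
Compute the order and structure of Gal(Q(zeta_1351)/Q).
|Gal(Q(zeta_1351)/Q)| = phi(1351) = 1152; group ≅ (Z/1351Z)^* ≅ Z/6Z × Z/192Z

The n-th cyclotomic polynomial Φ_1351(x) is the minimal polynomial of zeta_1351 over Q and has degree phi(1351) = 1152. So Q(zeta_1351) is a degree-1152 Galois extension with Galois group (Z/1351Z)^*. By CRT, (Z/1351Z)^* ≅ (Z/7Z)^* × (Z/193Z)^*. Each prime-power unit group is (Z/7Z)^* ≅ Z/6Z; (Z/193Z)^* ≅ Z/192Z. Hence Gal(Q(zeta_1351)/Q) ≅ Z/6Z × Z/192Z.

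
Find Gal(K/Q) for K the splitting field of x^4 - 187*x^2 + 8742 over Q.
Gal(K/Q) = V_4 (Klein four-group, Z/2Z × Z/2Z)

f factors as (x^2 - 94)(x^2 - 93), so the splitting field is K = Q(sqrt(94), sqrt(93)). The elements 94, 93, 8742 are all non-squares in Q, so sqrt(94) and sqrt(93) generate independent quadratic extensions. Thus [K:Q] = 4 and Gal(K/Q) is generated by the two order-2 automorphisms sqrt(94) ↦ -sqrt(94) and sqrt(93) ↦ -sqrt(93), giving V_4.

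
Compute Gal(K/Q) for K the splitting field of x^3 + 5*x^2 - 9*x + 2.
Gal(K/Q) = S_3 (symmetric group of order 6)

Compute the discriminant of x^3 + (5)*x^2 + (-9)*x + (2): Δ = 2213. Since Δ is not a rational square, the Galois group is not contained in A_3; it must be the full S_3 (irreducibility of the cubic rules out anything smaller).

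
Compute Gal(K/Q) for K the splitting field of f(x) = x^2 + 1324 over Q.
Gal(K/Q) = Z/2Z (cyclic of order 2)

x^2 + 1324 is irreducible over Q since -1324 is not a rational square. The splitting field Q(sqrt(-1324)) has degree 2 over Q, and its unique nontrivial automorphism is sqrt(-1324) ↦ -sqrt(-1324). Hence Gal(Q(sqrt(-1324))/Q) = Z/2Z.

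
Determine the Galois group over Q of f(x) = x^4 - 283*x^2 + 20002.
Gal(K/Q) = V_4 (Klein four-group, Z/2Z × Z/2Z)

f factors as (x^2 - 146)(x^2 - 137), so the splitting field is K = Q(sqrt(146), sqrt(137)). The elements 146, 137, 20002 are all non-squares in Q, so sqrt(146) and sqrt(137) generate independent quadratic extensions. Thus [K:Q] = 4 and Gal(K/Q) is generated by the two order-2 automorphisms sqrt(146) ↦ -sqrt(146) and sqrt(137) ↦ -sqrt(137), giving V_4.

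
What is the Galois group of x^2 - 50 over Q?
Gal(K/Q) = Z/2Z (cyclic of order 2)

x^2 - 50 is irreducible over Q since 50 is not a rational square. The splitting field Q(sqrt(50)) has degree 2 over Q, and its unique nontrivial automorphism is sqrt(50) ↦ -sqrt(50). Hence Gal(Q(sqrt(50))/Q) = Z/2Z.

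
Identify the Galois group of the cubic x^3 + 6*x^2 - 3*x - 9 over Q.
Gal(K/Q) = S_3 (symmetric group of order 6)

Compute the discriminant of x^3 + (6)*x^2 + (-3)*x + (-9): Δ = 8937. Since Δ is not a rational square, the Galois group is not contained in A_3; it must be the full S_3 (irreducibility of the cubic rules out anything smaller).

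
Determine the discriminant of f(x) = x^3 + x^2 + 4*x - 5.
Δ = -1255

For x^3 + a x^2 + b x + c the discriminant is Δ = 18 a b c - 4 a^3 c + a^2 b^2 - 4 b^3 - 27 c^2.
Plug a = 1, b = 4, c = -5:
  18*(1)*(4)*(-5) - 4*(1)^3*(-5) + (1)^2*(4)^2 - 4*(4)^3 - 27*(-5)^2
  = -360 + (20) + 16 + (-256) + (-675)
  = -1255.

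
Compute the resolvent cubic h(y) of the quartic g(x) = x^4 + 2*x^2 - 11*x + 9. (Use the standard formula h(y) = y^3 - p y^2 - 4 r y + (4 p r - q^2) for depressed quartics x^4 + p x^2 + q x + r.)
h(y) = y^3 - 2*y^2 - 36*y - 49

Identify coefficients: p = 2, q = -11, r = 9.
Plug into h(y) = y^3 - p y^2 - 4 r y + (4 p r - q^2):
  h(y) = y^3 - (2) y^2 - 4*(9) y + (4*(2)*(9) - (-11)^2)
       = y^3 + (-2) y^2 + (-36) y + (-49).
Simplifying: h(y) = y^3 - 2*y^2 - 36*y - 49.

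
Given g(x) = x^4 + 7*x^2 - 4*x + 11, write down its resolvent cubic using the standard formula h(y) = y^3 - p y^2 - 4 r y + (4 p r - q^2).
h(y) = y^3 - 7*y^2 - 44*y + 292

Identify coefficients: p = 7, q = -4, r = 11.
Plug into h(y) = y^3 - p y^2 - 4 r y + (4 p r - q^2):
  h(y) = y^3 - (7) y^2 - 4*(11) y + (4*(7)*(11) - (-4)^2)
       = y^3 + (-7) y^2 + (-44) y + (292).
Simplifying: h(y) = y^3 - 7*y^2 - 44*y + 292.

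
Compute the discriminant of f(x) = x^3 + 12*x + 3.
Δ = -7155

For a depressed cubic x^3 + p x + q the discriminant is Δ = -4 p^3 - 27 q^2 = -4*(12)^3 - 27*(3)^2 = -6912 - 243 = -7155.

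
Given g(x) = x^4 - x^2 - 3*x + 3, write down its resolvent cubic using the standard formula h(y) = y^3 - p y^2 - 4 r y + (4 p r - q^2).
h(y) = y^3 + y^2 - 12*y - 21

Identify coefficients: p = -1, q = -3, r = 3.
Plug into h(y) = y^3 - p y^2 - 4 r y + (4 p r - q^2):
  h(y) = y^3 - (-1) y^2 - 4*(3) y + (4*(-1)*(3) - (-3)^2)
       = y^3 + (1) y^2 + (-12) y + (-21).
Simplifying: h(y) = y^3 + y^2 - 12*y - 21.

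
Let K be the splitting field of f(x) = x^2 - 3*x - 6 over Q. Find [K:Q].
[K:Q] = 2

The discriminant of x^2 + (-3)*x + (-6) is b^2 - 4c = 9 - (-24) = 33. Since 33 is not a perfect square in Q, the polynomial is irreducible over Q. Its two roots generate a degree-2 extension, so [K:Q] = 2.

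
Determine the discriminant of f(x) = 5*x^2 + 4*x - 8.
Δ = 176

For a quadratic a x^2 + b x + c the discriminant is Δ = b^2 - 4ac = (4)^2 - 4*(5)*(-8) = 16 - (-160) = 176.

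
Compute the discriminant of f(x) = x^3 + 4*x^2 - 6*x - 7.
Δ = 4933

For x^3 + a x^2 + b x + c the discriminant is Δ = 18 a b c - 4 a^3 c + a^2 b^2 - 4 b^3 - 27 c^2.
Plug a = 4, b = -6, c = -7:
  18*(4)*(-6)*(-7) - 4*(4)^3*(-7) + (4)^2*(-6)^2 - 4*(-6)^3 - 27*(-7)^2
  = 3024 + (1792) + 576 + (864) + (-1323)
  = 4933.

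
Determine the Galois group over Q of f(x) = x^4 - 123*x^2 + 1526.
Gal(K/Q) = V_4 (Klein four-group, Z/2Z × Z/2Z)

f factors as (x^2 - 109)(x^2 - 14), so the splitting field is K = Q(sqrt(109), sqrt(14)). The elements 109, 14, 1526 are all non-squares in Q, so sqrt(109) and sqrt(14) generate independent quadratic extensions. Thus [K:Q] = 4 and Gal(K/Q) is generated by the two order-2 automorphisms sqrt(109) ↦ -sqrt(109) and sqrt(14) ↦ -sqrt(14), giving V_4.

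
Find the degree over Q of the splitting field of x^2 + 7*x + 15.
[K:Q] = 2

The discriminant of x^2 + (7)*x + (15) is b^2 - 4c = 49 - (60) = -11. Since -11 is not a perfect square in Q, the polynomial is irreducible over Q. Its two roots generate a degree-2 extension, so [K:Q] = 2.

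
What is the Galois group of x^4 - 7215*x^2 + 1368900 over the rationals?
Gal(K/Q) = Z/2Z (cyclic of order 2)

f factors as (x^2 - 7020)(x^2 - 195), so the splitting field is K = Q(sqrt(7020), sqrt(195)). The squarefree part of 7020 is 195 and the squarefree part of 195 is also 195, so sqrt(7020) and sqrt(195) are both rational multiples of sqrt(195). Hence Q(sqrt(7020)) = Q(sqrt(195)) = Q(sqrt(195)), and the splitting field collapses to a single degree-2 extension with Galois group Z/2Z.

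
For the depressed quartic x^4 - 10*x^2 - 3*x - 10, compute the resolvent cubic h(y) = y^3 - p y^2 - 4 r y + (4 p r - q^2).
h(y) = y^3 + 10*y^2 + 40*y + 391

Identify coefficients: p = -10, q = -3, r = -10.
Plug into h(y) = y^3 - p y^2 - 4 r y + (4 p r - q^2):
  h(y) = y^3 - (-10) y^2 - 4*(-10) y + (4*(-10)*(-10) - (-3)^2)
       = y^3 + (10) y^2 + (40) y + (391).
Simplifying: h(y) = y^3 + 10*y^2 + 40*y + 391.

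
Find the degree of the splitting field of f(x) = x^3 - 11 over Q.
[K:Q] = 6

x^3 - 11 has one real root r = 11^(1/3) and two complex roots r*zeta_3, r*zeta_3^2 where zeta_3 = e^(2*pi*i/3). The splitting field is Q(r, zeta_3). [Q(r):Q] = 3 and [Q(zeta_3):Q] = 2 with gcd = 1, so [Q(r, zeta_3):Q] = 3 * 2 = 6.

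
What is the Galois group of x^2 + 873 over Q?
Gal(K/Q) = Z/2Z (cyclic of order 2)

x^2 + 873 is irreducible over Q since -873 is not a rational square. The splitting field Q(sqrt(-873)) has degree 2 over Q, and its unique nontrivial automorphism is sqrt(-873) ↦ -sqrt(-873). Hence Gal(Q(sqrt(-873))/Q) = Z/2Z.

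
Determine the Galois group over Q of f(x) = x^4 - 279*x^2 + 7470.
Gal(K/Q) = V_4 (Klein four-group, Z/2Z × Z/2Z)

f factors as (x^2 - 249)(x^2 - 30), so the splitting field is K = Q(sqrt(249), sqrt(30)). The elements 249, 30, 7470 are all non-squares in Q, so sqrt(249) and sqrt(30) generate independent quadratic extensions. Thus [K:Q] = 4 and Gal(K/Q) is generated by the two order-2 automorphisms sqrt(249) ↦ -sqrt(249) and sqrt(30) ↦ -sqrt(30), giving V_4.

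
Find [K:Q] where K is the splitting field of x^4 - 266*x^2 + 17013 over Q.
[K:Q] = 4

f factors as (x^2 - 107)(x^2 - 159); the splitting field is K = Q(sqrt(107), sqrt(159)). Since 107, 159, and 17013 are all non-squares in Q, the three subfields Q(sqrt(107)), Q(sqrt(159)), Q(sqrt(17013)) are distinct degree-2 extensions, so [K:Q] = 4 (Klein four Galois group).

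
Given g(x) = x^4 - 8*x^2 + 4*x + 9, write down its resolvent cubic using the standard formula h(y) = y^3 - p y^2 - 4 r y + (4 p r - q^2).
h(y) = y^3 + 8*y^2 - 36*y - 304

Identify coefficients: p = -8, q = 4, r = 9.
Plug into h(y) = y^3 - p y^2 - 4 r y + (4 p r - q^2):
  h(y) = y^3 - (-8) y^2 - 4*(9) y + (4*(-8)*(9) - (4)^2)
       = y^3 + (8) y^2 + (-36) y + (-304).
Simplifying: h(y) = y^3 + 8*y^2 - 36*y - 304.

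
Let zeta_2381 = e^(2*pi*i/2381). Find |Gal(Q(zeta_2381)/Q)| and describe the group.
|Gal(Q(zeta_2381)/Q)| = phi(2381) = 2380; group ≅ (Z/2381Z)^* ≅ Z/2380Z

The n-th cyclotomic polynomial Φ_2381(x) is the minimal polynomial of zeta_2381 over Q and has degree phi(2381) = 2380. So Q(zeta_2381) is a degree-2380 Galois extension with Galois group (Z/2381Z)^*. (Z/2381Z)^* is cyclic since 2381 is an odd prime power (or 4). Hence Gal(Q(zeta_2381)/Q) ≅ Z/2380Z.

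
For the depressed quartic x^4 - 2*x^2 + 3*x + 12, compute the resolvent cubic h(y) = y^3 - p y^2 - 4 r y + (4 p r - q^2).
h(y) = y^3 + 2*y^2 - 48*y - 105

Identify coefficients: p = -2, q = 3, r = 12.
Plug into h(y) = y^3 - p y^2 - 4 r y + (4 p r - q^2):
  h(y) = y^3 - (-2) y^2 - 4*(12) y + (4*(-2)*(12) - (3)^2)
       = y^3 + (2) y^2 + (-48) y + (-105).
Simplifying: h(y) = y^3 + 2*y^2 - 48*y - 105.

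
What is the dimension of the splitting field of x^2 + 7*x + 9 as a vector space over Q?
[K:Q] = 2

The discriminant of x^2 + (7)*x + (9) is b^2 - 4c = 49 - (36) = 13. Since 13 is not a perfect square in Q, the polynomial is irreducible over Q. Its two roots generate a degree-2 extension, so [K:Q] = 2.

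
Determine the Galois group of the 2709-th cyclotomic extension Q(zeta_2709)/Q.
|Gal(Q(zeta_2709)/Q)| = phi(2709) = 1512; group ≅ (Z/2709Z)^* ≅ Z/6Z × Z/6Z × Z/42Z

The n-th cyclotomic polynomial Φ_2709(x) is the minimal polynomial of zeta_2709 over Q and has degree phi(2709) = 1512. So Q(zeta_2709) is a degree-1512 Galois extension with Galois group (Z/2709Z)^*. By CRT, (Z/2709Z)^* ≅ (Z/9Z)^* × (Z/7Z)^* × (Z/43Z)^*. Each prime-power unit group is (Z/9Z)^* ≅ Z/6Z; (Z/7Z)^* ≅ Z/6Z; (Z/43Z)^* ≅ Z/42Z. Hence Gal(Q(zeta_2709)/Q) ≅ Z/6Z × Z/6Z × Z/42Z.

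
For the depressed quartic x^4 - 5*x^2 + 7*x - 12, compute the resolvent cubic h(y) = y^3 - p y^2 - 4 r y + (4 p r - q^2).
h(y) = y^3 + 5*y^2 + 48*y + 191

Identify coefficients: p = -5, q = 7, r = -12.
Plug into h(y) = y^3 - p y^2 - 4 r y + (4 p r - q^2):
  h(y) = y^3 - (-5) y^2 - 4*(-12) y + (4*(-5)*(-12) - (7)^2)
       = y^3 + (5) y^2 + (48) y + (191).
Simplifying: h(y) = y^3 + 5*y^2 + 48*y + 191.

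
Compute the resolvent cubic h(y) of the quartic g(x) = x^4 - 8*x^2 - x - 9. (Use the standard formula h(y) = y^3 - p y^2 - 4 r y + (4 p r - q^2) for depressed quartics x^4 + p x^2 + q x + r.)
h(y) = y^3 + 8*y^2 + 36*y + 287

Identify coefficients: p = -8, q = -1, r = -9.
Plug into h(y) = y^3 - p y^2 - 4 r y + (4 p r - q^2):
  h(y) = y^3 - (-8) y^2 - 4*(-9) y + (4*(-8)*(-9) - (-1)^2)
       = y^3 + (8) y^2 + (36) y + (287).
Simplifying: h(y) = y^3 + 8*y^2 + 36*y + 287.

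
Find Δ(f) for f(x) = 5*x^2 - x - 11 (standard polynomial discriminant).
Δ = 221

For a quadratic a x^2 + b x + c the discriminant is Δ = b^2 - 4ac = (-1)^2 - 4*(5)*(-11) = 1 - (-220) = 221.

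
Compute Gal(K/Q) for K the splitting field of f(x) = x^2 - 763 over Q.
Gal(K/Q) = Z/2Z (cyclic of order 2)

x^2 - 763 is irreducible over Q since 763 is not a rational square. The splitting field Q(sqrt(763)) has degree 2 over Q, and its unique nontrivial automorphism is sqrt(763) ↦ -sqrt(763). Hence Gal(Q(sqrt(763))/Q) = Z/2Z.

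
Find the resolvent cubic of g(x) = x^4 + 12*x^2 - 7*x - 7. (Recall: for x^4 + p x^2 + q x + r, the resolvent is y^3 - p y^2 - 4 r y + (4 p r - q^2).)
h(y) = y^3 - 12*y^2 + 28*y - 385

Identify coefficients: p = 12, q = -7, r = -7.
Plug into h(y) = y^3 - p y^2 - 4 r y + (4 p r - q^2):
  h(y) = y^3 - (12) y^2 - 4*(-7) y + (4*(12)*(-7) - (-7)^2)
       = y^3 + (-12) y^2 + (28) y + (-385).
Simplifying: h(y) = y^3 - 12*y^2 + 28*y - 385.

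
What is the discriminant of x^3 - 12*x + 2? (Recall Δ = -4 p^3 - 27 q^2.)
Δ = 6804

For a depressed cubic x^3 + p x + q the discriminant is Δ = -4 p^3 - 27 q^2 = -4*(-12)^3 - 27*(2)^2 = 6912 - 108 = 6804.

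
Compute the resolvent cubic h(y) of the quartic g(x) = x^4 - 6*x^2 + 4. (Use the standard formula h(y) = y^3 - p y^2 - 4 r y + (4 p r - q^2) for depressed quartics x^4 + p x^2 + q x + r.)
h(y) = y^3 + 6*y^2 - 16*y - 96

Identify coefficients: p = -6, q = 0, r = 4.
Plug into h(y) = y^3 - p y^2 - 4 r y + (4 p r - q^2):
  h(y) = y^3 - (-6) y^2 - 4*(4) y + (4*(-6)*(4) - (0)^2)
       = y^3 + (6) y^2 + (-16) y + (-96).
Simplifying: h(y) = y^3 + 6*y^2 - 16*y - 96.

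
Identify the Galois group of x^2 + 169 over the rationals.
Gal(K/Q) = Z/2Z (cyclic of order 2)

x^2 + 169 is irreducible over Q since -169 is not a rational square. The splitting field Q(sqrt(-169)) has degree 2 over Q, and its unique nontrivial automorphism is sqrt(-169) ↦ -sqrt(-169). Hence Gal(Q(sqrt(-169))/Q) = Z/2Z.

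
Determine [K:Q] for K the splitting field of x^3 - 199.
[K:Q] = 6

x^3 - 199 has one real root r = 199^(1/3) and two complex roots r*zeta_3, r*zeta_3^2 where zeta_3 = e^(2*pi*i/3). The splitting field is Q(r, zeta_3). [Q(r):Q] = 3 and [Q(zeta_3):Q] = 2 with gcd = 1, so [Q(r, zeta_3):Q] = 3 * 2 = 6.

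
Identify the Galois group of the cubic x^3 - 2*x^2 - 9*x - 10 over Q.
Gal(K/Q) = S_3 (symmetric group of order 6)

Compute the discriminant of x^3 + (-2)*x^2 + (-9)*x + (-10): Δ = -3020. Since Δ is not a rational square, the Galois group is not contained in A_3; it must be the full S_3 (irreducibility of the cubic rules out anything smaller).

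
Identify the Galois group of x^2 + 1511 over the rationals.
Gal(K/Q) = Z/2Z (cyclic of order 2)

x^2 + 1511 is irreducible over Q since -1511 is not a rational square. The splitting field Q(sqrt(-1511)) has degree 2 over Q, and its unique nontrivial automorphism is sqrt(-1511) ↦ -sqrt(-1511). Hence Gal(Q(sqrt(-1511))/Q) = Z/2Z.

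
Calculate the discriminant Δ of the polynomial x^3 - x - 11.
Δ = -3263

For a depressed cubic x^3 + p x + q the discriminant is Δ = -4 p^3 - 27 q^2 = -4*(-1)^3 - 27*(-11)^2 = 4 - 3267 = -3263.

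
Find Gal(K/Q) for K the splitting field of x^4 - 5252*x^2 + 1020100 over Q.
Gal(K/Q) = Z/2Z (cyclic of order 2)

f factors as (x^2 - 5050)(x^2 - 202), so the splitting field is K = Q(sqrt(5050), sqrt(202)). The squarefree part of 5050 is 202 and the squarefree part of 202 is also 202, so sqrt(5050) and sqrt(202) are both rational multiples of sqrt(202). Hence Q(sqrt(5050)) = Q(sqrt(202)) = Q(sqrt(202)), and the splitting field collapses to a single degree-2 extension with Galois group Z/2Z.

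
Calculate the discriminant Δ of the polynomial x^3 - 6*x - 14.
Δ = -4428

For a depressed cubic x^3 + p x + q the discriminant is Δ = -4 p^3 - 27 q^2 = -4*(-6)^3 - 27*(-14)^2 = 864 - 5292 = -4428.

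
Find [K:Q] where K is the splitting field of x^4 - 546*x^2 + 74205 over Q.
[K:Q] = 4

f factors as (x^2 - 255)(x^2 - 291); the splitting field is K = Q(sqrt(255), sqrt(291)). Since 255, 291, and 74205 are all non-squares in Q, the three subfields Q(sqrt(255)), Q(sqrt(291)), Q(sqrt(74205)) are distinct degree-2 extensions, so [K:Q] = 4 (Klein four Galois group).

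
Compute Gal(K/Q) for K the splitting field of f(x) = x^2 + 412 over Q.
Gal(K/Q) = Z/2Z (cyclic of order 2)

x^2 + 412 is irreducible over Q since -412 is not a rational square. The splitting field Q(sqrt(-412)) has degree 2 over Q, and its unique nontrivial automorphism is sqrt(-412) ↦ -sqrt(-412). Hence Gal(Q(sqrt(-412))/Q) = Z/2Z.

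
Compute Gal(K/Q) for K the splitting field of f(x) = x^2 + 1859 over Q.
Gal(K/Q) = Z/2Z (cyclic of order 2)

x^2 + 1859 is irreducible over Q since -1859 is not a rational square. The splitting field Q(sqrt(-1859)) has degree 2 over Q, and its unique nontrivial automorphism is sqrt(-1859) ↦ -sqrt(-1859). Hence Gal(Q(sqrt(-1859))/Q) = Z/2Z.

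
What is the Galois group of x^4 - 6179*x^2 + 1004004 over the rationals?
Gal(K/Q) = Z/2Z (cyclic of order 2)

f factors as (x^2 - 167)(x^2 - 6012), so the splitting field is K = Q(sqrt(167), sqrt(6012)). The squarefree part of 167 is 167 and the squarefree part of 6012 is also 167, so sqrt(167) and sqrt(6012) are both rational multiples of sqrt(167). Hence Q(sqrt(167)) = Q(sqrt(6012)) = Q(sqrt(167)), and the splitting field collapses to a single degree-2 extension with Galois group Z/2Z.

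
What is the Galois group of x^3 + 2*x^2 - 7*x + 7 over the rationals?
Gal(K/Q) = S_3 (symmetric group of order 6)

Compute the discriminant of x^3 + (2)*x^2 + (-7)*x + (7): Δ = -1743. Since Δ is not a rational square, the Galois group is not contained in A_3; it must be the full S_3 (irreducibility of the cubic rules out anything smaller).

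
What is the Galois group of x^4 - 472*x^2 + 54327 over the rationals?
Gal(K/Q) = V_4 (Klein four-group, Z/2Z × Z/2Z)

f factors as (x^2 - 199)(x^2 - 273), so the splitting field is K = Q(sqrt(199), sqrt(273)). The elements 199, 273, 54327 are all non-squares in Q, so sqrt(199) and sqrt(273) generate independent quadratic extensions. Thus [K:Q] = 4 and Gal(K/Q) is generated by the two order-2 automorphisms sqrt(199) ↦ -sqrt(199) and sqrt(273) ↦ -sqrt(273), giving V_4.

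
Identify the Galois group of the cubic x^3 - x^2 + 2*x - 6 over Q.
Gal(K/Q) = S_3 (symmetric group of order 6)

Compute the discriminant of x^3 + (-1)*x^2 + (2)*x + (-6): Δ = -808. Since Δ is not a rational square, the Galois group is not contained in A_3; it must be the full S_3 (irreducibility of the cubic rules out anything smaller).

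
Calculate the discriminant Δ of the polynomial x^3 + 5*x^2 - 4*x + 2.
Δ = -1172

For x^3 + a x^2 + b x + c the discriminant is Δ = 18 a b c - 4 a^3 c + a^2 b^2 - 4 b^3 - 27 c^2.
Plug a = 5, b = -4, c = 2:
  18*(5)*(-4)*(2) - 4*(5)^3*(2) + (5)^2*(-4)^2 - 4*(-4)^3 - 27*(2)^2
  = -720 + (-1000) + 400 + (256) + (-108)
  = -1172.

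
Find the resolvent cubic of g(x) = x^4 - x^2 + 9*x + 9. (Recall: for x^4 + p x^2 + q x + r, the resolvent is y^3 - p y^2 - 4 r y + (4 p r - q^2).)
h(y) = y^3 + y^2 - 36*y - 117

Identify coefficients: p = -1, q = 9, r = 9.
Plug into h(y) = y^3 - p y^2 - 4 r y + (4 p r - q^2):
  h(y) = y^3 - (-1) y^2 - 4*(9) y + (4*(-1)*(9) - (9)^2)
       = y^3 + (1) y^2 + (-36) y + (-117).
Simplifying: h(y) = y^3 + y^2 - 36*y - 117.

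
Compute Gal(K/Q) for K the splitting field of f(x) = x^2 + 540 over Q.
Gal(K/Q) = Z/2Z (cyclic of order 2)

x^2 + 540 is irreducible over Q since -540 is not a rational square. The splitting field Q(sqrt(-540)) has degree 2 over Q, and its unique nontrivial automorphism is sqrt(-540) ↦ -sqrt(-540). Hence Gal(Q(sqrt(-540))/Q) = Z/2Z.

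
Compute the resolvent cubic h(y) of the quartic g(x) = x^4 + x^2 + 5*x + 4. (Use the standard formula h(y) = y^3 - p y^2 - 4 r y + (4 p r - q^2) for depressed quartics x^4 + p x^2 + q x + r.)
h(y) = y^3 - y^2 - 16*y - 9

Identify coefficients: p = 1, q = 5, r = 4.
Plug into h(y) = y^3 - p y^2 - 4 r y + (4 p r - q^2):
  h(y) = y^3 - (1) y^2 - 4*(4) y + (4*(1)*(4) - (5)^2)
       = y^3 + (-1) y^2 + (-16) y + (-9).
Simplifying: h(y) = y^3 - y^2 - 16*y - 9.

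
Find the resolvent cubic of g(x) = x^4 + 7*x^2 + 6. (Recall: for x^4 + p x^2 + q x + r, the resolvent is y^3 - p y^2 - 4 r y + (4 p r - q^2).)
h(y) = y^3 - 7*y^2 - 24*y + 168

Identify coefficients: p = 7, q = 0, r = 6.
Plug into h(y) = y^3 - p y^2 - 4 r y + (4 p r - q^2):
  h(y) = y^3 - (7) y^2 - 4*(6) y + (4*(7)*(6) - (0)^2)
       = y^3 + (-7) y^2 + (-24) y + (168).
Simplifying: h(y) = y^3 - 7*y^2 - 24*y + 168.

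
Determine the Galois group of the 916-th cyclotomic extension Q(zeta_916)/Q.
|Gal(Q(zeta_916)/Q)| = phi(916) = 456; group ≅ (Z/916Z)^* ≅ Z/2Z × Z/228Z

The n-th cyclotomic polynomial Φ_916(x) is the minimal polynomial of zeta_916 over Q and has degree phi(916) = 456. So Q(zeta_916) is a degree-456 Galois extension with Galois group (Z/916Z)^*. By CRT, (Z/916Z)^* ≅ (Z/4Z)^* × (Z/229Z)^*. Each prime-power unit group is (Z/4Z)^* ≅ Z/2Z; (Z/229Z)^* ≅ Z/228Z. Hence Gal(Q(zeta_916)/Q) ≅ Z/2Z × Z/228Z.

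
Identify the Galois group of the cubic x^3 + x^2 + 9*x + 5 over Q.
Gal(K/Q) = S_3 (symmetric group of order 6)

Compute the discriminant of x^3 + (1)*x^2 + (9)*x + (5): Δ = -2720. Since Δ is not a rational square, the Galois group is not contained in A_3; it must be the full S_3 (irreducibility of the cubic rules out anything smaller).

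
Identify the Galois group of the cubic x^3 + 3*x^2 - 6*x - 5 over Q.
Gal(K/Q) = S_3 (symmetric group of order 6)

Compute the discriminant of x^3 + (3)*x^2 + (-6)*x + (-5): Δ = 2673. Since Δ is not a rational square, the Galois group is not contained in A_3; it must be the full S_3 (irreducibility of the cubic rules out anything smaller).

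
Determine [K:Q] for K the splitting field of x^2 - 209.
[K:Q] = 2

The polynomial x^2 - 209 is irreducible over Q since 209 is not a perfect square. Its splitting field is Q(sqrt(209)), which has degree 2 over Q.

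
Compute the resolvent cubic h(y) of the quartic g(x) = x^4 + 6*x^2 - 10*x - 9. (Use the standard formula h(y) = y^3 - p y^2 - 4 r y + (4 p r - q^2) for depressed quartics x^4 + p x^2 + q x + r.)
h(y) = y^3 - 6*y^2 + 36*y - 316

Identify coefficients: p = 6, q = -10, r = -9.
Plug into h(y) = y^3 - p y^2 - 4 r y + (4 p r - q^2):
  h(y) = y^3 - (6) y^2 - 4*(-9) y + (4*(6)*(-9) - (-10)^2)
       = y^3 + (-6) y^2 + (36) y + (-316).
Simplifying: h(y) = y^3 - 6*y^2 + 36*y - 316.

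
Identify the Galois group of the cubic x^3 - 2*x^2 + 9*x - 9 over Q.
Gal(K/Q) = S_3 (symmetric group of order 6)

Compute the discriminant of x^3 + (-2)*x^2 + (9)*x + (-9): Δ = -2151. Since Δ is not a rational square, the Galois group is not contained in A_3; it must be the full S_3 (irreducibility of the cubic rules out anything smaller).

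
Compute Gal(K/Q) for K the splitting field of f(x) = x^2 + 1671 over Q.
Gal(K/Q) = Z/2Z (cyclic of order 2)

x^2 + 1671 is irreducible over Q since -1671 is not a rational square. The splitting field Q(sqrt(-1671)) has degree 2 over Q, and its unique nontrivial automorphism is sqrt(-1671) ↦ -sqrt(-1671). Hence Gal(Q(sqrt(-1671))/Q) = Z/2Z.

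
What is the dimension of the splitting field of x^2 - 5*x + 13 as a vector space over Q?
[K:Q] = 2

The discriminant of x^2 + (-5)*x + (13) is b^2 - 4c = 25 - (52) = -27. Since -27 is not a perfect square in Q, the polynomial is irreducible over Q. Its two roots generate a degree-2 extension, so [K:Q] = 2.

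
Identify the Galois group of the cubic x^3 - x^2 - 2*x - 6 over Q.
Gal(K/Q) = S_3 (symmetric group of order 6)

Compute the discriminant of x^3 + (-1)*x^2 + (-2)*x + (-6): Δ = -1176. Since Δ is not a rational square, the Galois group is not contained in A_3; it must be the full S_3 (irreducibility of the cubic rules out anything smaller).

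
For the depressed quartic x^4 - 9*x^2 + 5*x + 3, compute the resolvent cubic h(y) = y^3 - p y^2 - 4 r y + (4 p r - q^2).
h(y) = y^3 + 9*y^2 - 12*y - 133

Identify coefficients: p = -9, q = 5, r = 3.
Plug into h(y) = y^3 - p y^2 - 4 r y + (4 p r - q^2):
  h(y) = y^3 - (-9) y^2 - 4*(3) y + (4*(-9)*(3) - (5)^2)
       = y^3 + (9) y^2 + (-12) y + (-133).
Simplifying: h(y) = y^3 + 9*y^2 - 12*y - 133.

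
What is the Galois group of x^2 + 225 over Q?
Gal(K/Q) = Z/2Z (cyclic of order 2)

x^2 + 225 is irreducible over Q since -225 is not a rational square. The splitting field Q(sqrt(-225)) has degree 2 over Q, and its unique nontrivial automorphism is sqrt(-225) ↦ -sqrt(-225). Hence Gal(Q(sqrt(-225))/Q) = Z/2Z.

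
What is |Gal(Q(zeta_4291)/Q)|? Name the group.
|Gal(Q(zeta_4291)/Q)| = phi(4291) = 3672; group ≅ (Z/4291Z)^* ≅ Z/6Z × Z/612Z

The n-th cyclotomic polynomial Φ_4291(x) is the minimal polynomial of zeta_4291 over Q and has degree phi(4291) = 3672. So Q(zeta_4291) is a degree-3672 Galois extension with Galois group (Z/4291Z)^*. By CRT, (Z/4291Z)^* ≅ (Z/7Z)^* × (Z/613Z)^*. Each prime-power unit group is (Z/7Z)^* ≅ Z/6Z; (Z/613Z)^* ≅ Z/612Z. Hence Gal(Q(zeta_4291)/Q) ≅ Z/6Z × Z/612Z.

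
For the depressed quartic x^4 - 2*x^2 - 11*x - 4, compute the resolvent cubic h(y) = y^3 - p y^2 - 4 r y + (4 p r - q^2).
h(y) = y^3 + 2*y^2 + 16*y - 89

Identify coefficients: p = -2, q = -11, r = -4.
Plug into h(y) = y^3 - p y^2 - 4 r y + (4 p r - q^2):
  h(y) = y^3 - (-2) y^2 - 4*(-4) y + (4*(-2)*(-4) - (-11)^2)
       = y^3 + (2) y^2 + (16) y + (-89).
Simplifying: h(y) = y^3 + 2*y^2 + 16*y - 89.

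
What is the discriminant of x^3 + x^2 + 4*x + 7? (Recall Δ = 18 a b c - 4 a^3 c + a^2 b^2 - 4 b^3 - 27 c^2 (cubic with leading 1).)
Δ = -1087

For x^3 + a x^2 + b x + c the discriminant is Δ = 18 a b c - 4 a^3 c + a^2 b^2 - 4 b^3 - 27 c^2.
Plug a = 1, b = 4, c = 7:
  18*(1)*(4)*(7) - 4*(1)^3*(7) + (1)^2*(4)^2 - 4*(4)^3 - 27*(7)^2
  = 504 + (-28) + 16 + (-256) + (-1323)
  = -1087.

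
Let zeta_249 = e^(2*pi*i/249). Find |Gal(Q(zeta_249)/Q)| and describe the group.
|Gal(Q(zeta_249)/Q)| = phi(249) = 164; group ≅ (Z/249Z)^* ≅ Z/2Z × Z/82Z

The n-th cyclotomic polynomial Φ_249(x) is the minimal polynomial of zeta_249 over Q and has degree phi(249) = 164. So Q(zeta_249) is a degree-164 Galois extension with Galois group (Z/249Z)^*. By CRT, (Z/249Z)^* ≅ (Z/3Z)^* × (Z/83Z)^*. Each prime-power unit group is (Z/3Z)^* ≅ Z/2Z; (Z/83Z)^* ≅ Z/82Z. Hence Gal(Q(zeta_249)/Q) ≅ Z/2Z × Z/82Z.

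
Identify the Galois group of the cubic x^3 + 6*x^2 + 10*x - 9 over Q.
Gal(K/Q) = S_3 (symmetric group of order 6)

Compute the discriminant of x^3 + (6)*x^2 + (10)*x + (-9): Δ = -4531. Since Δ is not a rational square, the Galois group is not contained in A_3; it must be the full S_3 (irreducibility of the cubic rules out anything smaller).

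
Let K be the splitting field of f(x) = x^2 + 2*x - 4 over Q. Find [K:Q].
[K:Q] = 2

The discriminant of x^2 + (2)*x + (-4) is b^2 - 4c = 4 - (-16) = 20. Since 20 is not a perfect square in Q, the polynomial is irreducible over Q. Its two roots generate a degree-2 extension, so [K:Q] = 2.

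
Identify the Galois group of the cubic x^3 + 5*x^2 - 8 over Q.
Gal(K/Q) = S_3 (symmetric group of order 6)

Compute the discriminant of x^3 + (5)*x^2 + (0)*x + (-8): Δ = 2272. Since Δ is not a rational square, the Galois group is not contained in A_3; it must be the full S_3 (irreducibility of the cubic rules out anything smaller).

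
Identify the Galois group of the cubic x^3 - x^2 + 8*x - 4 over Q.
Gal(K/Q) = S_3 (symmetric group of order 6)

Compute the discriminant of x^3 + (-1)*x^2 + (8)*x + (-4): Δ = -1856. Since Δ is not a rational square, the Galois group is not contained in A_3; it must be the full S_3 (irreducibility of the cubic rules out anything smaller).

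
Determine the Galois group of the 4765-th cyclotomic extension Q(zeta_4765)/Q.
|Gal(Q(zeta_4765)/Q)| = phi(4765) = 3808; group ≅ (Z/4765Z)^* ≅ Z/4Z × Z/952Z

The n-th cyclotomic polynomial Φ_4765(x) is the minimal polynomial of zeta_4765 over Q and has degree phi(4765) = 3808. So Q(zeta_4765) is a degree-3808 Galois extension with Galois group (Z/4765Z)^*. By CRT, (Z/4765Z)^* ≅ (Z/5Z)^* × (Z/953Z)^*. Each prime-power unit group is (Z/5Z)^* ≅ Z/4Z; (Z/953Z)^* ≅ Z/952Z. Hence Gal(Q(zeta_4765)/Q) ≅ Z/4Z × Z/952Z.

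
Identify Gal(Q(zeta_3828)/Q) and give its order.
|Gal(Q(zeta_3828)/Q)| = phi(3828) = 1120; group ≅ (Z/3828Z)^* ≅ Z/2Z × Z/2Z × Z/10Z × Z/28Z

The n-th cyclotomic polynomial Φ_3828(x) is the minimal polynomial of zeta_3828 over Q and has degree phi(3828) = 1120. So Q(zeta_3828) is a degree-1120 Galois extension with Galois group (Z/3828Z)^*. By CRT, (Z/3828Z)^* ≅ (Z/4Z)^* × (Z/3Z)^* × (Z/11Z)^* × (Z/29Z)^*. Each prime-power unit group is (Z/4Z)^* ≅ Z/2Z; (Z/3Z)^* ≅ Z/2Z; (Z/11Z)^* ≅ Z/10Z; (Z/29Z)^* ≅ Z/28Z. Hence Gal(Q(zeta_3828)/Q) ≅ Z/2Z × Z/2Z × Z/10Z × Z/28Z.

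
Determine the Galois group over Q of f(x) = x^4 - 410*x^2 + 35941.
Gal(K/Q) = V_4 (Klein four-group, Z/2Z × Z/2Z)

f factors as (x^2 - 127)(x^2 - 283), so the splitting field is K = Q(sqrt(127), sqrt(283)). The elements 127, 283, 35941 are all non-squares in Q, so sqrt(127) and sqrt(283) generate independent quadratic extensions. Thus [K:Q] = 4 and Gal(K/Q) is generated by the two order-2 automorphisms sqrt(127) ↦ -sqrt(127) and sqrt(283) ↦ -sqrt(283), giving V_4.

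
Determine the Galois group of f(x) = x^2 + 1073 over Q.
Gal(K/Q) = Z/2Z (cyclic of order 2)

x^2 + 1073 is irreducible over Q since -1073 is not a rational square. The splitting field Q(sqrt(-1073)) has degree 2 over Q, and its unique nontrivial automorphism is sqrt(-1073) ↦ -sqrt(-1073). Hence Gal(Q(sqrt(-1073))/Q) = Z/2Z.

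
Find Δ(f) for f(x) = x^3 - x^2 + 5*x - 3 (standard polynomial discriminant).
Δ = -460

For x^3 + a x^2 + b x + c the discriminant is Δ = 18 a b c - 4 a^3 c + a^2 b^2 - 4 b^3 - 27 c^2.
Plug a = -1, b = 5, c = -3:
  18*(-1)*(5)*(-3) - 4*(-1)^3*(-3) + (-1)^2*(5)^2 - 4*(5)^3 - 27*(-3)^2
  = 270 + (-12) + 25 + (-500) + (-243)
  = -460.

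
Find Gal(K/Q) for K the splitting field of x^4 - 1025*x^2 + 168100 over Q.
Gal(K/Q) = Z/2Z (cyclic of order 2)

f factors as (x^2 - 205)(x^2 - 820), so the splitting field is K = Q(sqrt(205), sqrt(820)). The squarefree part of 205 is 205 and the squarefree part of 820 is also 205, so sqrt(205) and sqrt(820) are both rational multiples of sqrt(205). Hence Q(sqrt(205)) = Q(sqrt(820)) = Q(sqrt(205)), and the splitting field collapses to a single degree-2 extension with Galois group Z/2Z.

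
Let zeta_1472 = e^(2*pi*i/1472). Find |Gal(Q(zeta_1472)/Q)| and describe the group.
|Gal(Q(zeta_1472)/Q)| = phi(1472) = 704; group ≅ (Z/1472Z)^* ≅ Z/2Z × Z/16Z × Z/22Z

The n-th cyclotomic polynomial Φ_1472(x) is the minimal polynomial of zeta_1472 over Q and has degree phi(1472) = 704. So Q(zeta_1472) is a degree-704 Galois extension with Galois group (Z/1472Z)^*. By CRT, (Z/1472Z)^* ≅ (Z/64Z)^* × (Z/23Z)^*. Each prime-power unit group is (Z/64Z)^* ≅ Z/2Z × Z/16Z; (Z/23Z)^* ≅ Z/22Z. Hence Gal(Q(zeta_1472)/Q) ≅ Z/2Z × Z/16Z × Z/22Z.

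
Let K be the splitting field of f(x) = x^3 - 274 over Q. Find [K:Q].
[K:Q] = 6

x^3 - 274 has one real root r = 274^(1/3) and two complex roots r*zeta_3, r*zeta_3^2 where zeta_3 = e^(2*pi*i/3). The splitting field is Q(r, zeta_3). [Q(r):Q] = 3 and [Q(zeta_3):Q] = 2 with gcd = 1, so [Q(r, zeta_3):Q] = 3 * 2 = 6.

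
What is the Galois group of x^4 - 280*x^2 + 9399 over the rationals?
Gal(K/Q) = V_4 (Klein four-group, Z/2Z × Z/2Z)

f factors as (x^2 - 241)(x^2 - 39), so the splitting field is K = Q(sqrt(241), sqrt(39)). The elements 241, 39, 9399 are all non-squares in Q, so sqrt(241) and sqrt(39) generate independent quadratic extensions. Thus [K:Q] = 4 and Gal(K/Q) is generated by the two order-2 automorphisms sqrt(241) ↦ -sqrt(241) and sqrt(39) ↦ -sqrt(39), giving V_4.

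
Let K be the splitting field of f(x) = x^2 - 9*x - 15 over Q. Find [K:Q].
[K:Q] = 2

The discriminant of x^2 + (-9)*x + (-15) is b^2 - 4c = 81 - (-60) = 141. Since 141 is not a perfect square in Q, the polynomial is irreducible over Q. Its two roots generate a degree-2 extension, so [K:Q] = 2.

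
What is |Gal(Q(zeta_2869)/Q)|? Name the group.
|Gal(Q(zeta_2869)/Q)| = phi(2869) = 2700; group ≅ (Z/2869Z)^* ≅ Z/18Z × Z/150Z

The n-th cyclotomic polynomial Φ_2869(x) is the minimal polynomial of zeta_2869 over Q and has degree phi(2869) = 2700. So Q(zeta_2869) is a degree-2700 Galois extension with Galois group (Z/2869Z)^*. By CRT, (Z/2869Z)^* ≅ (Z/19Z)^* × (Z/151Z)^*. Each prime-power unit group is (Z/19Z)^* ≅ Z/18Z; (Z/151Z)^* ≅ Z/150Z. Hence Gal(Q(zeta_2869)/Q) ≅ Z/18Z × Z/150Z.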